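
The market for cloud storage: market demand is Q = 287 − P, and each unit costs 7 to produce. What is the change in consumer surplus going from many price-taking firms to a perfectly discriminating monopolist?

CS falls by 39200

Inverting demand: P = 287 − Q.
Perfect competition: P = MC = 7, so 287 − Q = 7 and Q = 280.
CS = ½·(287 − 7)·280 = 39200.
A perfectly discriminating monopolist sells every unit with P(Q) ≥ MC(Q), so output equals the competitive quantity Q = 280. Each buyer pays their reservation price, so CS = 0 and the firm captures all surplus.
CS = 0.
Change in consumer surplus: 0 − 39200 = −39200.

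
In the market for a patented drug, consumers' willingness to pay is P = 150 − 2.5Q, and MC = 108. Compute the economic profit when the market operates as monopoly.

Profit = 176.4

The monopolist equates marginal revenue to marginal cost: 150 − 5Q = 108, so Q = 8.4. From demand, P = 129.
Profit = (129 − 108)·8.4 = 176.4.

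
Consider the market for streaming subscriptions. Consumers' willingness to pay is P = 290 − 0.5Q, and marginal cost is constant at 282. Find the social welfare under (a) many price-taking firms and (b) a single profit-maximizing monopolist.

Under competition P = MC = 282, so Q = (290 − 282)/0.5 = 16.
CS = ½·(290 − 282)·16 = 64; PS = (282 − 282)·16 = 0; TS = 64.
A monopolist chooses Q where MR = MC. MR = 290 − Q; setting this equal to 282 gives Q = 8 and P = 286.
CS = ½·(290 − 286)·8 = 16; PS = (286 − 282)·8 = 32; TS = 48.

Competition: TS = 64; Monopoly: TS = 48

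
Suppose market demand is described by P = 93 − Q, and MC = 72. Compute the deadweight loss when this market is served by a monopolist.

Perfect competition: P = MC = 72, so 93 − Q = 72 and Q = 21.
The monopolist equates marginal revenue to marginal cost: 93 − 2Q = 72, so Q = 10.5. From demand, P = 82.5.
DWL is the triangle between Q = 10.5 and Q = 21: ½·(21 − 10.5)·(82.5 − 72) = 55.125.

DWL = 55.125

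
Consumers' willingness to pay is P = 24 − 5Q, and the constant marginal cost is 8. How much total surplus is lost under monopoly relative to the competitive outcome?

Under competition P = MC = 8, so Q = (24 − 8)/5 = 3.2.
The monopolist equates marginal revenue to marginal cost: 24 − 10Q = 8, so Q = 1.6. From demand, P = 16.
DWL is the triangle between Q = 1.6 and Q = 3.2: ½·(3.2 − 1.6)·(16 − 8) = 6.4.

DWL = 6.4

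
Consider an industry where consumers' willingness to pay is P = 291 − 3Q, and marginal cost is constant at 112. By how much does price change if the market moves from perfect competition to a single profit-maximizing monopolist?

Price rises by 89.5

Under competition P = MC = 112, so Q = (291 − 112)/3 = 179/3.
Monopoly sets MR = MC: 291 − 6Q = 112 ⇒ Q = 179/6, P = 291 − 3·179/6 = 201.5.
Change in price: 201.5 − 112 = 89.5.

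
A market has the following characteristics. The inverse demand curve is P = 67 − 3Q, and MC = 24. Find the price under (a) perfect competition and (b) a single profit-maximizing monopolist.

Competitive firms price at marginal cost: P = 24, giving Q = 43/3.
The monopolist equates marginal revenue to marginal cost: 67 − 6Q = 24, so Q = 43/6. From demand, P = 45.5.

Competition: P = 24; Monopoly: P = 45.5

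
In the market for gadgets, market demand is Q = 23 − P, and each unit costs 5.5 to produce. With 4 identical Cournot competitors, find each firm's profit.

Inverting demand: P = 23 − Q.
With 4 symmetric Cournot firms, each firm's FOC gives 23 − 5q = 5.5, so q = 3.5, Q = 4·3.5 = 14, and P = 9.
Each firm's profit = (9 − 5.5)·3.5 = 12.25.

π_i = 12.25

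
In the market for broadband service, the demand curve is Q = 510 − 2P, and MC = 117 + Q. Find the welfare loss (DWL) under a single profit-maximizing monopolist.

DWL = 396.75

Inverting demand: P = 255 − 0.5Q.
Under competition P = MC: 255 − 0.5Q = 117 + Q ⇒ Q = 92, P = 209.
A monopolist chooses Q where MR = MC. MR = 255 − Q; setting this equal to 117 + Q gives Q = 69 and P = 220.5.
CS = ½·(255 − 209)·92 = 2116; PS = (209·92 − 117·92 − ½·1·92²) = 4232; TS = 6348.
CS = ½·(255 − 220.5)·69 = 1190.25; PS = (220.5·69 − 117·69 − ½·1·69²) = 4761; TS = 5951.25.
DWL = 6348 − 5951.25 = 396.75.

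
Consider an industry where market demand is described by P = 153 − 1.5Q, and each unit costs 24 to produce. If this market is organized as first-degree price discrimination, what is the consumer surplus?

With perfect price discrimination, output is the efficient level Q = 86 (where demand meets MC), but every buyer pays their willingness to pay: CS = 0 and PS = total surplus.
CS = 0.

CS = 0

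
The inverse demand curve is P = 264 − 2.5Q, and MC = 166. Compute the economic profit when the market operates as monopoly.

Profit = 960.4

A monopolist chooses Q where MR = MC. MR = 264 − 5Q; setting this equal to 166 gives Q = 19.6 and P = 215.
Profit = (215 − 166)·19.6 = 960.4.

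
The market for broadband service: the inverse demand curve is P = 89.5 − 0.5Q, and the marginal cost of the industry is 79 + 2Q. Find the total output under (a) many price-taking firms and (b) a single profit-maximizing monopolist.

Under competition P = MC: 89.5 − 0.5Q = 79 + 2Q ⇒ Q = 4.2, P = 87.4.
The monopolist equates marginal revenue to marginal cost: 89.5 − Q = 79 + 2Q, so Q = 3.5. From demand, P = 87.75.

Competition: Q = 4.2; Monopoly: Q = 3.5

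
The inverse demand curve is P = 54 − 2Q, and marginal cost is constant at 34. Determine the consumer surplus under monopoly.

CS = 25

Monopoly sets MR = MC: 54 − 4Q = 34 ⇒ Q = 5, P = 54 − 2·5 = 44.
CS = ½·(54 − 44)·5 = 25.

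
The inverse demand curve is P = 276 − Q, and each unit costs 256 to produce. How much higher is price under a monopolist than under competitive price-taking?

Competitive firms price at marginal cost: P = 256, giving Q = 20.
A monopolist chooses Q where MR = MC. MR = 276 − 2Q; setting this equal to 256 gives Q = 10 and P = 266.
Change in price: 266 − 256 = 10.

Price rises by 10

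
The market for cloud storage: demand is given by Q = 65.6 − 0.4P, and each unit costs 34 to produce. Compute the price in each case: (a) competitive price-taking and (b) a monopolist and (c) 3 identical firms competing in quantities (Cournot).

Inverting demand: P = 164 − 2.5Q.
Competitive firms price at marginal cost: P = 34, giving Q = 52.
Monopoly sets MR = MC: 164 − 5Q = 34 ⇒ Q = 26, P = 164 − 2.5·26 = 99.
In a 3-firm Cournot equilibrium, symmetry and the first-order condition give q = (164 − 34)/(10) = 13. So Q = 39 and P = 66.5.

Competition: P = 34; Monopoly: P = 99; Cournot: P = 66.5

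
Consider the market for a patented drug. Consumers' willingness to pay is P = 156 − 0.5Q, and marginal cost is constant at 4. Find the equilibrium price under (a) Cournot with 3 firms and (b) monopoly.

Cournot with 3 identical firms: the symmetric best-response condition is 156 − 2q = 4. Each firm produces q = 76, total output Q = 228, price P = 42.
A monopolist chooses Q where MR = MC. MR = 156 − Q; setting this equal to 4 gives Q = 152 and P = 80.

Cournot: P = 42; Monopoly: P = 80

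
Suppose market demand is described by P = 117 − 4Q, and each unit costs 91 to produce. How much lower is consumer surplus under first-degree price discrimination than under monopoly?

The monopolist equates marginal revenue to marginal cost: 117 − 8Q = 91, so Q = 3.25. From demand, P = 104.
CS = ½·(117 − 104)·3.25 = 21.125.
With perfect price discrimination, output is the efficient level Q = 6.5 (where demand meets MC), but every buyer pays their willingness to pay: CS = 0 and PS = total surplus.
CS = 0.
Change in consumer surplus: 0 − 21.125 = −21.125.

CS falls by 21.125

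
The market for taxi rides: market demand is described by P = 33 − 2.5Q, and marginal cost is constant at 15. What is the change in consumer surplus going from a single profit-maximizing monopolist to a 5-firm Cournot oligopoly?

CS rises by 28.8

A monopolist chooses Q where MR = MC. MR = 33 − 5Q; setting this equal to 15 gives Q = 3.6 and P = 24.
CS = ½·(33 − 24)·3.6 = 16.2.
In a 5-firm Cournot equilibrium, symmetry and the first-order condition give q = (33 − 15)/(15) = 1.2. So Q = 6 and P = 18.
CS = ½·(33 − 18)·6 = 45.
Change in consumer surplus: 45 − 16.2 = 28.8.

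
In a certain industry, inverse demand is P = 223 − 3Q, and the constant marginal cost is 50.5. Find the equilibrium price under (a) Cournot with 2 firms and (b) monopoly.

In a 2-firm Cournot equilibrium, symmetry and the first-order condition give q = (223 − 50.5)/(9) = 115/6. So Q = 115/3 and P = 108.
A monopolist chooses Q where MR = MC. MR = 223 − 6Q; setting this equal to 50.5 gives Q = 28.75 and P = 136.75.

Cournot: P = 108; Monopoly: P = 136.75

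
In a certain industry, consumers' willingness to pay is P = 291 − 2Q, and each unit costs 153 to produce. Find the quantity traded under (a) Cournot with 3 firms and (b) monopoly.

Cournot with 3 identical firms: the symmetric best-response condition is 291 − 8q = 153. Each firm produces q = 17.25, total output Q = 51.75, price P = 187.5.
A monopolist chooses Q where MR = MC. MR = 291 − 4Q; setting this equal to 153 gives Q = 34.5 and P = 222.

Cournot: Q = 51.75; Monopoly: Q = 34.5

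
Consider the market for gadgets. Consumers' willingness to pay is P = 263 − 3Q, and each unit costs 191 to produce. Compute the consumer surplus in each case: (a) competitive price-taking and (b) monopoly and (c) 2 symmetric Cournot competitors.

Competition: CS = 864; Monopoly: CS = 216; Cournot: CS = 384

Perfect competition: P = MC = 191, so 263 − 3Q = 191 and Q = 24.
CS = ½·(263 − 191)·24 = 864.
Monopoly sets MR = MC: 263 − 6Q = 191 ⇒ Q = 12, P = 263 − 3·12 = 227.
CS = ½·(263 − 227)·12 = 216.
Cournot with 2 identical firms: the symmetric best-response condition is 263 − 9q = 191. Each firm produces q = 8, total output Q = 16, price P = 215.
CS = ½·(263 − 215)·16 = 384.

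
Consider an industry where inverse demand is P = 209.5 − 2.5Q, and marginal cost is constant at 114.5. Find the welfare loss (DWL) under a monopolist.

Under competition P = MC = 114.5, so Q = (209.5 − 114.5)/2.5 = 38.
The monopolist equates marginal revenue to marginal cost: 209.5 − 5Q = 114.5, so Q = 19. From demand, P = 162.
DWL is the triangle between Q = 19 and Q = 38: ½·(38 − 19)·(162 − 114.5) = 451.25.

DWL = 451.25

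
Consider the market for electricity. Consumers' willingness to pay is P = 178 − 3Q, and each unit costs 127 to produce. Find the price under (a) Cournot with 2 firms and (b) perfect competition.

In a 2-firm Cournot equilibrium, symmetry and the first-order condition give q = (178 − 127)/(9) = 17/3. So Q = 34/3 and P = 144.
Competitive firms price at marginal cost: P = 127, giving Q = 17.

Cournot: P = 144; Competition: P = 127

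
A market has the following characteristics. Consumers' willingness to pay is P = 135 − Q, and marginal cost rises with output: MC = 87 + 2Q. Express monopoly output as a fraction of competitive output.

Q_m/Q_c = 0.75

Monopoly sets MR = MC: 135 − 2Q = 87 + 2Q ⇒ Q = 12, P = 135 − 12 = 123.
Competitive equilibrium sets price equal to marginal cost: 135 − Q = 87 + 2Q, so Q = 16 and P = 119.
Ratio Q_m/Q_c = 12/16 = 0.75.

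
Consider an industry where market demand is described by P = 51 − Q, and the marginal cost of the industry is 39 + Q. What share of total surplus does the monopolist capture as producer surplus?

The monopolist equates marginal revenue to marginal cost: 51 − 2Q = 39 + Q, so Q = 4. From demand, P = 47.
CS = ½·(51 − 47)·4 = 8.
PS = P·Q − VC(Q) = 47·4 − (39·4 + ½·1·4²) = 24.
Share captured = PS/TS = 24/32 = 0.75.

PS/TS = 0.75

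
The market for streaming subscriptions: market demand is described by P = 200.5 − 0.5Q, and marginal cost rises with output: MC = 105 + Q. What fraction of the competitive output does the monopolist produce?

A monopolist chooses Q where MR = MC. MR = 200.5 − Q; setting this equal to 105 + Q gives Q = 47.75 and P = 176.625.
Competitive equilibrium sets price equal to marginal cost: 200.5 − 0.5Q = 105 + Q, so Q = 191/3 and P = 506/3.
Ratio Q_m/Q_c = 47.75/(191/3) = 0.75.

Q_m/Q_c = 0.75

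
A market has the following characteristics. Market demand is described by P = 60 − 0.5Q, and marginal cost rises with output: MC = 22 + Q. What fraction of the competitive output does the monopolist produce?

Q_m/Q_c = 0.75

The monopolist equates marginal revenue to marginal cost: 60 − Q = 22 + Q, so Q = 19. From demand, P = 50.5.
Under competition P = MC: 60 − 0.5Q = 22 + Q ⇒ Q = 76/3, P = 142/3.
Ratio Q_m/Q_c = 19/(76/3) = 0.75.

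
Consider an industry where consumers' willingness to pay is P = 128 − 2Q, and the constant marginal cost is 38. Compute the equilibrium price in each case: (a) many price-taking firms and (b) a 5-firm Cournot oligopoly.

Competitive firms price at marginal cost: P = 38, giving Q = 45.
With 5 symmetric Cournot firms, each firm's FOC gives 128 − 12q = 38, so q = 7.5, Q = 5·7.5 = 37.5, and P = 53.

Competition: P = 38; Cournot: P = 53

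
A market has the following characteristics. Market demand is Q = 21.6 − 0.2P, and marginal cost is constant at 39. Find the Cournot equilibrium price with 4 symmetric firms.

Inverting demand: P = 108 − 5Q.
In a 4-firm Cournot equilibrium, symmetry and the first-order condition give q = (108 − 39)/(25) = 2.76. So Q = 11.04 and P = 52.8.

P = 52.8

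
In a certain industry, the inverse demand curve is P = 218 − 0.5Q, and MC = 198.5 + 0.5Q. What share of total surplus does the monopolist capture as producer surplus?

The monopolist equates marginal revenue to marginal cost: 218 − Q = 198.5 + 0.5Q, so Q = 13. From demand, P = 211.5.
CS = ½·(218 − 211.5)·13 = 42.25.
PS = P·Q − VC(Q) = 211.5·13 − (198.5·13 + ½·0.5·13²) = 126.75.
Share captured = PS/TS = 126.75/169 = 0.75.

PS/TS = 0.75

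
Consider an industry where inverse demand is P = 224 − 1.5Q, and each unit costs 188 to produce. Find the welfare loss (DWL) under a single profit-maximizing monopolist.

Under competition P = MC = 188, so Q = (224 − 188)/1.5 = 24.
Monopoly sets MR = MC: 224 − 3Q = 188 ⇒ Q = 12, P = 224 − 1.5·12 = 206.
DWL is the triangle between Q = 12 and Q = 24: ½·(24 − 12)·(206 − 188) = 108.

DWL = 108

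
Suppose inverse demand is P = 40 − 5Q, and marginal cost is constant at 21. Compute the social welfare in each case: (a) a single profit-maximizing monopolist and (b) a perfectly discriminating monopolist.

Monopoly: TS = 27.075; Perfect PD: TS = 36.1

Monopoly sets MR = MC: 40 − 10Q = 21 ⇒ Q = 1.9, P = 40 − 5·1.9 = 30.5.
CS = ½·(40 − 30.5)·1.9 = 9.025; PS = (30.5 − 21)·1.9 = 18.05; TS = 27.075.
With perfect price discrimination, output is the efficient level Q = 3.8 (where demand meets MC), but every buyer pays their willingness to pay: CS = 0 and PS = total surplus.
TS = 36.1 (equal to competitive TS).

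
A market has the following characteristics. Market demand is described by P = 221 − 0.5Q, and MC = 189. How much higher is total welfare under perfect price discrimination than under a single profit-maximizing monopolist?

Total welfare rises by 256

A monopolist chooses Q where MR = MC. MR = 221 − Q; setting this equal to 189 gives Q = 32 and P = 205.
CS = ½·(221 − 205)·32 = 256; PS = (205 − 189)·32 = 512; TS = 768.
With perfect price discrimination, output is the efficient level Q = 64 (where demand meets MC), but every buyer pays their willingness to pay: CS = 0 and PS = total surplus.
TS = 1024 (equal to competitive TS).
Change in total welfare: 1024 − 768 = 256.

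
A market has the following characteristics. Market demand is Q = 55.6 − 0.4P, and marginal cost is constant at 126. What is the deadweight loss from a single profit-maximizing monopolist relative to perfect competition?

Inverting demand: P = 139 − 2.5Q.
Perfect competition: P = MC = 126, so 139 − 2.5Q = 126 and Q = 5.2.
A monopolist chooses Q where MR = MC. MR = 139 − 5Q; setting this equal to 126 gives Q = 2.6 and P = 132.5.
DWL is the triangle between Q = 2.6 and Q = 5.2: ½·(5.2 − 2.6)·(132.5 − 126) = 8.45.

DWL = 8.45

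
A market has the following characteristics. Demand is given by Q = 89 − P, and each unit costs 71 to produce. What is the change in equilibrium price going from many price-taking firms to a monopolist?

Inverting demand: P = 89 − Q.
Under competition P = MC = 71, so Q = (89 − 71)/1 = 18.
The monopolist equates marginal revenue to marginal cost: 89 − 2Q = 71, so Q = 9. From demand, P = 80.
Change in equilibrium price: 80 − 71 = 9.

P rises by 9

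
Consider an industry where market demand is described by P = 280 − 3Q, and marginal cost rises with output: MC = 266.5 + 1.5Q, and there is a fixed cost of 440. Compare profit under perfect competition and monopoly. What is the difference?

Competitive equilibrium sets price equal to marginal cost: 280 − 3Q = 266.5 + 1.5Q, so Q = 3 and P = 271.
Profit = 271·3 − (266.5·3 + ½·1.5·3²) − 440 = −433.25.
Monopoly sets MR = MC: 280 − 6Q = 266.5 + 1.5Q ⇒ Q = 1.8, P = 280 − 3·1.8 = 274.6.
Profit = 274.6·1.8 − (266.5·1.8 + ½·1.5·1.8²) − 440 = −427.85.
Change in profit: −427.85 − −433.25 = 5.4.

Profit rises by 5.4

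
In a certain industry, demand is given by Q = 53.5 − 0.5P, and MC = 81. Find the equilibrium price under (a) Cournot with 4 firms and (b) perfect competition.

Inverting demand: P = 107 − 2Q.
Cournot with 4 identical firms: the symmetric best-response condition is 107 − 10q = 81. Each firm produces q = 2.6, total output Q = 10.4, price P = 86.2.
Perfect competition: P = MC = 81, so 107 − 2Q = 81 and Q = 13.

Cournot: P = 86.2; Competition: P = 81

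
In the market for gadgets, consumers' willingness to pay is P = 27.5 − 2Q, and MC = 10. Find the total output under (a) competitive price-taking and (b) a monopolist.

Perfect competition: P = MC = 10, so 27.5 − 2Q = 10 and Q = 8.75.
The monopolist equates marginal revenue to marginal cost: 27.5 − 4Q = 10, so Q = 4.375. From demand, P = 18.75.

Competition: Q = 8.75; Monopoly: Q = 4.375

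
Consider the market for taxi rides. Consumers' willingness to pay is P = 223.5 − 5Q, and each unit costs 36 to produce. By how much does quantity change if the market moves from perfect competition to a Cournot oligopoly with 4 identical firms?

Q falls by 7.5

Under competition P = MC = 36, so Q = (223.5 − 36)/5 = 37.5.
Cournot with 4 identical firms: the symmetric best-response condition is 223.5 − 25q = 36. Each firm produces q = 7.5, total output Q = 30, price P = 73.5.
Change in quantity: 30 − 37.5 = −7.5.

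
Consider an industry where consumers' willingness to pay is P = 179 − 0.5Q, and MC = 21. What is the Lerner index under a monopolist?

Lerner index = 0.79

The monopolist equates marginal revenue to marginal cost: 179 − Q = 21, so Q = 158. From demand, P = 100.
Lerner index = (P − MC)/P = (100 − 21)/100 = 0.79.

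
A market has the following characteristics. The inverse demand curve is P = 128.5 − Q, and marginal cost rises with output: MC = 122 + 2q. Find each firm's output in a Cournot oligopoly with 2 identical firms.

q_i = 1.3

With 2 symmetric Cournot firms, each firm's FOC gives 128.5 − 3q = 122 + 2q, so q = 1.3, Q = 2·1.3 = 2.6, and P = 125.9.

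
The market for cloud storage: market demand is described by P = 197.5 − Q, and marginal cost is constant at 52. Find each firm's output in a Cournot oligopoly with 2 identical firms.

q_i = 48.5

Cournot with 2 identical firms: the symmetric best-response condition is 197.5 − 3q = 52. Each firm produces q = 48.5, total output Q = 97, price P = 100.5.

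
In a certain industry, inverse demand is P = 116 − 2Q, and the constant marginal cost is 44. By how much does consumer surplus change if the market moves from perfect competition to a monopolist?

Consumer surplus falls by 972

Under competition P = MC = 44, so Q = (116 − 44)/2 = 36.
CS = ½·(116 − 44)·36 = 1296.
A monopolist chooses Q where MR = MC. MR = 116 − 4Q; setting this equal to 44 gives Q = 18 and P = 80.
CS = ½·(116 − 80)·18 = 324.
Change in consumer surplus: 324 − 1296 = −972.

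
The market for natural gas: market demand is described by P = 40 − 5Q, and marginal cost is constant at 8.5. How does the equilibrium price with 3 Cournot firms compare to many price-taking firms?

Cournot: P = 16.375; Competition: P = 8.5

With 3 symmetric Cournot firms, each firm's FOC gives 40 − 20q = 8.5, so q = 1.575, Q = 3·1.575 = 4.725, and P = 16.375.
Perfect competition: P = MC = 8.5, so 40 − 5Q = 8.5 and Q = 6.3.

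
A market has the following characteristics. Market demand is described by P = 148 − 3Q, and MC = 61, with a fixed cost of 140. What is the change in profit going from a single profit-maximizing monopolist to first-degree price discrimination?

Monopoly sets MR = MC: 148 − 6Q = 61 ⇒ Q = 14.5, P = 148 − 3·14.5 = 104.5.
Profit = (104.5 − 61)·14.5 − 140 = 490.75.
With perfect price discrimination, output is the efficient level Q = 29 (where demand meets MC), but every buyer pays their willingness to pay: CS = 0 and PS = total surplus.
PS equals the full surplus area, 1261.5. Profit = 1261.5 − 140 = 1121.5.
Change in profit: 1121.5 − 490.75 = 630.75.

Profit rises by 630.75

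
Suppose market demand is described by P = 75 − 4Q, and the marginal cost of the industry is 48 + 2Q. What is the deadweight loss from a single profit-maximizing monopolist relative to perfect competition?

DWL = 9.72

Competitive equilibrium sets price equal to marginal cost: 75 − 4Q = 48 + 2Q, so Q = 4.5 and P = 57.
Monopoly sets MR = MC: 75 − 8Q = 48 + 2Q ⇒ Q = 2.7, P = 75 − 4·2.7 = 64.2.
CS = ½·(75 − 57)·4.5 = 40.5; PS = (57·4.5 − 48·4.5 − ½·2·4.5²) = 20.25; TS = 60.75.
CS = ½·(75 − 64.2)·2.7 = 14.58; PS = (64.2·2.7 − 48·2.7 − ½·2·2.7²) = 36.45; TS = 51.03.
DWL = 60.75 − 51.03 = 9.72.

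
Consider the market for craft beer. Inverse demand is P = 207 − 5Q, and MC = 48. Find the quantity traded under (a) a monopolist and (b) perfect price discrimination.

Monopoly: Q = 15.9; Perfect PD: Q = 31.8

A monopolist chooses Q where MR = MC. MR = 207 − 10Q; setting this equal to 48 gives Q = 15.9 and P = 127.5.
Under first-degree price discrimination the firm charges each unit its demand price and produces up to where P = MC, i.e. Q = 31.8. Consumer surplus is zero; producer surplus equals total surplus.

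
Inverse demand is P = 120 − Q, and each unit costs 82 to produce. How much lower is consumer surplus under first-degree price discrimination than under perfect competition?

CS falls by 722

Competitive firms price at marginal cost: P = 82, giving Q = 38.
CS = ½·(120 − 82)·38 = 722.
With perfect price discrimination, output is the efficient level Q = 38 (where demand meets MC), but every buyer pays their willingness to pay: CS = 0 and PS = total surplus.
CS = 0.
Change in consumer surplus: 0 − 722 = −722.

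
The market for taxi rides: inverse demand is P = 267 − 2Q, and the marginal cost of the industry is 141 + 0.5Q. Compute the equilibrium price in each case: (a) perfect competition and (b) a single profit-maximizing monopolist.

Competition: P = 166.2; Monopoly: P = 211

Under competition P = MC: 267 − 2Q = 141 + 0.5Q ⇒ Q = 50.4, P = 166.2.
Monopoly sets MR = MC: 267 − 4Q = 141 + 0.5Q ⇒ Q = 28, P = 267 − 2·28 = 211.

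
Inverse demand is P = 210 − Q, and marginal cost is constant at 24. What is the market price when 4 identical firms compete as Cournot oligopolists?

P = 61.2

With 4 symmetric Cournot firms, each firm's FOC gives 210 − 5q = 24, so q = 37.2, Q = 4·37.2 = 148.8, and P = 61.2.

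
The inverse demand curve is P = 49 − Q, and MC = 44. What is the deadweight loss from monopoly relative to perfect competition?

DWL = 3.125

Perfect competition: P = MC = 44, so 49 − Q = 44 and Q = 5.
Monopoly sets MR = MC: 49 − 2Q = 44 ⇒ Q = 2.5, P = 49 − 2.5 = 46.5.
DWL is the triangle between Q = 2.5 and Q = 5: ½·(5 − 2.5)·(46.5 − 44) = 3.125.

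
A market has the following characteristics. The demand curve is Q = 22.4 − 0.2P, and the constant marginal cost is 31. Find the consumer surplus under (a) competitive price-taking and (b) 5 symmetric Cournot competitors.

Competition: CS = 656.1; Cournot: CS = 455.625

Inverting demand: P = 112 − 5Q.
Under competition P = MC = 31, so Q = (112 − 31)/5 = 16.2.
CS = ½·(112 − 31)·16.2 = 656.1.
In a 5-firm Cournot equilibrium, symmetry and the first-order condition give q = (112 − 31)/(30) = 2.7. So Q = 13.5 and P = 44.5.
CS = ½·(112 − 44.5)·13.5 = 455.625.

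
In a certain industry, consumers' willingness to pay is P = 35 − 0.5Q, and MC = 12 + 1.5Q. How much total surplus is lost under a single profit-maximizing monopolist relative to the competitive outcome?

DWL = 5.29

Competitive equilibrium sets price equal to marginal cost: 35 − 0.5Q = 12 + 1.5Q, so Q = 11.5 and P = 29.25.
A monopolist chooses Q where MR = MC. MR = 35 − Q; setting this equal to 12 + 1.5Q gives Q = 9.2 and P = 30.4.
CS = ½·(35 − 29.25)·11.5 = 529/16; PS = (29.25·11.5 − 12·11.5 − ½·1.5·11.5²) = 1587/16; TS = 132.25.
CS = ½·(35 − 30.4)·9.2 = 21.16; PS = (30.4·9.2 − 12·9.2 − ½·1.5·9.2²) = 105.8; TS = 126.96.
DWL = 132.25 − 126.96 = 5.29.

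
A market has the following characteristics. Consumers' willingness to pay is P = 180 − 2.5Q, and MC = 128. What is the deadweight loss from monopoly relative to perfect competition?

DWL = 135.2

Competitive firms price at marginal cost: P = 128, giving Q = 20.8.
Monopoly sets MR = MC: 180 − 5Q = 128 ⇒ Q = 10.4, P = 180 − 2.5·10.4 = 154.
DWL is the triangle between Q = 10.4 and Q = 20.8: ½·(20.8 − 10.4)·(154 − 128) = 135.2.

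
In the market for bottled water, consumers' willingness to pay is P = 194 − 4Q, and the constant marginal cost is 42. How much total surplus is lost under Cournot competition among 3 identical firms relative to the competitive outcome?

Under competition P = MC = 42, so Q = (194 − 42)/4 = 38.
With 3 symmetric Cournot firms, each firm's FOC gives 194 − 16q = 42, so q = 9.5, Q = 3·9.5 = 28.5, and P = 80.
DWL is the triangle between Q = 28.5 and Q = 38: ½·(38 − 28.5)·(80 − 42) = 180.5.

DWL = 180.5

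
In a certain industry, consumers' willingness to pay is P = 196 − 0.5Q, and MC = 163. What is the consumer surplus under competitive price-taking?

CS = 1089

Competitive firms price at marginal cost: P = 163, giving Q = 66.
CS = ½·(196 − 163)·66 = 1089.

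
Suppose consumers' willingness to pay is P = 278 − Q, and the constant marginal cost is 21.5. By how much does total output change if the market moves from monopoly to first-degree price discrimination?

Monopoly sets MR = MC: 278 − 2Q = 21.5 ⇒ Q = 128.25, P = 278 − 128.25 = 149.75.
Under first-degree price discrimination the firm charges each unit its demand price and produces up to where P = MC, i.e. Q = 256.5. Consumer surplus is zero; producer surplus equals total surplus.
Change in total output: 256.5 − 128.25 = 128.25.

Q rises by 128.25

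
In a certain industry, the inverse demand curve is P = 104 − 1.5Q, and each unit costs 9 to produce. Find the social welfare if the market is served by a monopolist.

TS = 2256.25

A monopolist chooses Q where MR = MC. MR = 104 − 3Q; setting this equal to 9 gives Q = 95/3 and P = 56.5.
CS = ½·(104 − 56.5)·95/3 = 9025/12; PS = (56.5 − 9)·95/3 = 9025/6; TS = 2256.25.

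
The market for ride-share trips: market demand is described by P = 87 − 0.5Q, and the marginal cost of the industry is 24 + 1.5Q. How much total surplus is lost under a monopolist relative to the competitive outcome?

Competitive equilibrium sets price equal to marginal cost: 87 − 0.5Q = 24 + 1.5Q, so Q = 31.5 and P = 71.25.
A monopolist chooses Q where MR = MC. MR = 87 − Q; setting this equal to 24 + 1.5Q gives Q = 25.2 and P = 74.4.
CS = ½·(87 − 71.25)·31.5 = 3969/16; PS = (71.25·31.5 − 24·31.5 − ½·1.5·31.5²) = 11907/16; TS = 992.25.
CS = ½·(87 − 74.4)·25.2 = 158.76; PS = (74.4·25.2 − 24·25.2 − ½·1.5·25.2²) = 793.8; TS = 952.56.
DWL = 992.25 − 952.56 = 39.69.

DWL = 39.69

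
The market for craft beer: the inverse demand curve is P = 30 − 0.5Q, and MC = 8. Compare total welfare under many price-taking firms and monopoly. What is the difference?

Competitive firms price at marginal cost: P = 8, giving Q = 44.
CS = ½·(30 − 8)·44 = 484; PS = (8 − 8)·44 = 0; TS = 484.
A monopolist chooses Q where MR = MC. MR = 30 − Q; setting this equal to 8 gives Q = 22 and P = 19.
CS = ½·(30 − 19)·22 = 121; PS = (19 − 8)·22 = 242; TS = 363.
Change in total welfare: 363 − 484 = −121.

Total welfare falls by 121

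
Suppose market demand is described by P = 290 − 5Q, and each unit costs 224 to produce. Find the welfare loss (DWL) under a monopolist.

DWL = 108.9

Perfect competition: P = MC = 224, so 290 − 5Q = 224 and Q = 13.2.
The monopolist equates marginal revenue to marginal cost: 290 − 10Q = 224, so Q = 6.6. From demand, P = 257.
DWL is the triangle between Q = 6.6 and Q = 13.2: ½·(13.2 − 6.6)·(257 − 224) = 108.9.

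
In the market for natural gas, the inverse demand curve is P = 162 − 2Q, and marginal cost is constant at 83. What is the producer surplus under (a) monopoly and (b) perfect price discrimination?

Monopoly: PS = 780.125; Perfect PD: PS = 1560.25

The monopolist equates marginal revenue to marginal cost: 162 − 4Q = 83, so Q = 19.75. From demand, P = 122.5.
PS = (122.5 − 83)·19.75 = 780.125.
With perfect price discrimination, output is the efficient level Q = 39.5 (where demand meets MC), but every buyer pays their willingness to pay: CS = 0 and PS = total surplus.
PS = ½·(162 − 83)·39.5 = 1560.25.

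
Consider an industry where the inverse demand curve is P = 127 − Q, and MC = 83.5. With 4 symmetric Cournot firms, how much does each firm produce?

With 4 symmetric Cournot firms, each firm's FOC gives 127 − 5q = 83.5, so q = 8.7, Q = 4·8.7 = 34.8, and P = 92.2.

q_i = 8.7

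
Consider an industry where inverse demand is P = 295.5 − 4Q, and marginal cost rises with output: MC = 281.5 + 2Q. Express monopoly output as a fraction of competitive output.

The monopolist equates marginal revenue to marginal cost: 295.5 − 8Q = 281.5 + 2Q, so Q = 1.4. From demand, P = 289.9.
Competitive equilibrium sets price equal to marginal cost: 295.5 − 4Q = 281.5 + 2Q, so Q = 7/3 and P = 1717/6.
Ratio Q_m/Q_c = 1.4/(7/3) = 0.6.

Q_m/Q_c = 0.6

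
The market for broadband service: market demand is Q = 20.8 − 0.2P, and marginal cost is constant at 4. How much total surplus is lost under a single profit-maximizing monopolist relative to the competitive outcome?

Inverting demand: P = 104 − 5Q.
Competitive firms price at marginal cost: P = 4, giving Q = 20.
The monopolist equates marginal revenue to marginal cost: 104 − 10Q = 4, so Q = 10. From demand, P = 54.
DWL is the triangle between Q = 10 and Q = 20: ½·(20 − 10)·(54 − 4) = 250.

DWL = 250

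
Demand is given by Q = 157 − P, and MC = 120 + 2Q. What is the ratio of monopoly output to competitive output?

Q_m/Q_c = 0.75

Inverting demand: P = 157 − Q.
A monopolist chooses Q where MR = MC. MR = 157 − 2Q; setting this equal to 120 + 2Q gives Q = 9.25 and P = 147.75.
Competitive equilibrium sets price equal to marginal cost: 157 − Q = 120 + 2Q, so Q = 37/3 and P = 434/3.
Ratio Q_m/Q_c = 9.25/(37/3) = 0.75.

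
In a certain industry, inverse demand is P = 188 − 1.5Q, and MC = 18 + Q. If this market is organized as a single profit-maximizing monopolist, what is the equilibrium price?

P = 124.25

Monopoly sets MR = MC: 188 − 3Q = 18 + Q ⇒ Q = 42.5, P = 188 − 1.5·42.5 = 124.25.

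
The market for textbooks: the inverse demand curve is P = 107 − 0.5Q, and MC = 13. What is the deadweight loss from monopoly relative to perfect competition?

DWL = 2209

Under competition P = MC = 13, so Q = (107 − 13)/0.5 = 188.
The monopolist equates marginal revenue to marginal cost: 107 − Q = 13, so Q = 94. From demand, P = 60.
DWL is the triangle between Q = 94 and Q = 188: ½·(188 − 94)·(60 − 13) = 2209.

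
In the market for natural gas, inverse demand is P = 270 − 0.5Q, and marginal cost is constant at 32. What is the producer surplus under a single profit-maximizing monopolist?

PS = 28322

Monopoly sets MR = MC: 270 − Q = 32 ⇒ Q = 238, P = 270 − 0.5·238 = 151.
PS = (151 − 32)·238 = 28322.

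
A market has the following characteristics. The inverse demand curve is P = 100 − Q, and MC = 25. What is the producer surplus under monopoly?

Monopoly sets MR = MC: 100 − 2Q = 25 ⇒ Q = 37.5, P = 100 − 37.5 = 62.5.
PS = (62.5 − 25)·37.5 = 1406.25.

PS = 1406.25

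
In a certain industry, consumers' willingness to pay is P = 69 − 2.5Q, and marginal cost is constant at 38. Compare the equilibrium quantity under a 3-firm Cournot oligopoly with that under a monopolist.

Cournot: Q = 9.3; Monopoly: Q = 6.2

In a 3-firm Cournot equilibrium, symmetry and the first-order condition give q = (69 − 38)/(10) = 3.1. So Q = 9.3 and P = 45.75.
The monopolist equates marginal revenue to marginal cost: 69 − 5Q = 38, so Q = 6.2. From demand, P = 53.5.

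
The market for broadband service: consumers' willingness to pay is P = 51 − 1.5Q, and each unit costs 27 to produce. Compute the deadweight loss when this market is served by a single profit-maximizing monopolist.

DWL = 48

Competitive firms price at marginal cost: P = 27, giving Q = 16.
Monopoly sets MR = MC: 51 − 3Q = 27 ⇒ Q = 8, P = 51 − 1.5·8 = 39.
DWL is the triangle between Q = 8 and Q = 16: ½·(16 − 8)·(39 − 27) = 48.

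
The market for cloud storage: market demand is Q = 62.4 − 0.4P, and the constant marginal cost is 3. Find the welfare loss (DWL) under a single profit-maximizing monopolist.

Inverting demand: P = 156 − 2.5Q.
Perfect competition: P = MC = 3, so 156 − 2.5Q = 3 and Q = 61.2.
A monopolist chooses Q where MR = MC. MR = 156 − 5Q; setting this equal to 3 gives Q = 30.6 and P = 79.5.
DWL is the triangle between Q = 30.6 and Q = 61.2: ½·(61.2 − 30.6)·(79.5 − 3) = 1170.45.

DWL = 1170.45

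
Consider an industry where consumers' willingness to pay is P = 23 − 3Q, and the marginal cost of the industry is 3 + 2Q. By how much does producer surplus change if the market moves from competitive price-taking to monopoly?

Under competition P = MC: 23 − 3Q = 3 + 2Q ⇒ Q = 4, P = 11.
PS = P·Q − VC(Q) = 11·4 − (3·4 + ½·2·4²) = 16.
The monopolist equates marginal revenue to marginal cost: 23 − 6Q = 3 + 2Q, so Q = 2.5. From demand, P = 15.5.
PS = P·Q − VC(Q) = 15.5·2.5 − (3·2.5 + ½·2·2.5²) = 25.
Change in producer surplus: 25 − 16 = 9.

PS rises by 9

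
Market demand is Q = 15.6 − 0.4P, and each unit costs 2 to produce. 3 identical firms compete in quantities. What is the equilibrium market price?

P = 11.25

Inverting demand: P = 39 − 2.5Q.
With 3 symmetric Cournot firms, each firm's FOC gives 39 − 10q = 2, so q = 3.7, Q = 3·3.7 = 11.1, and P = 11.25.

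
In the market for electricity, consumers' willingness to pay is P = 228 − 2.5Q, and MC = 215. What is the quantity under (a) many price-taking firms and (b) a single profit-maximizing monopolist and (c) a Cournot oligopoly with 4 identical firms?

Under competition P = MC = 215, so Q = (228 − 215)/2.5 = 5.2.
Monopoly sets MR = MC: 228 − 5Q = 215 ⇒ Q = 2.6, P = 228 − 2.5·2.6 = 221.5.
Cournot with 4 identical firms: the symmetric best-response condition is 228 − 12.5q = 215. Each firm produces q = 1.04, total output Q = 4.16, price P = 217.6.

Competition: Q = 5.2; Monopoly: Q = 2.6; Cournot: Q = 4.16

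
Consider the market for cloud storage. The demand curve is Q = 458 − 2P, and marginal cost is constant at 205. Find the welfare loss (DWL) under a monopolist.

Inverting demand: P = 229 − 0.5Q.
Under competition P = MC = 205, so Q = (229 − 205)/0.5 = 48.
The monopolist equates marginal revenue to marginal cost: 229 − Q = 205, so Q = 24. From demand, P = 217.
DWL is the triangle between Q = 24 and Q = 48: ½·(48 − 24)·(217 − 205) = 144.

DWL = 144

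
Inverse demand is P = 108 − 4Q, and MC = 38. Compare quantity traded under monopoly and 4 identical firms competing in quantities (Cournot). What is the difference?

Quantity traded rises by 5.25

The monopolist equates marginal revenue to marginal cost: 108 − 8Q = 38, so Q = 8.75. From demand, P = 73.
In a 4-firm Cournot equilibrium, symmetry and the first-order condition give q = (108 − 38)/(20) = 3.5. So Q = 14 and P = 52.
Change in quantity traded: 14 − 8.75 = 5.25.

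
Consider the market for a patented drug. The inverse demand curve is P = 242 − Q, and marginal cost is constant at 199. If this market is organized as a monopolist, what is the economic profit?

Profit = 462.25

The monopolist equates marginal revenue to marginal cost: 242 − 2Q = 199, so Q = 21.5. From demand, P = 220.5.
Profit = (220.5 − 199)·21.5 = 462.25.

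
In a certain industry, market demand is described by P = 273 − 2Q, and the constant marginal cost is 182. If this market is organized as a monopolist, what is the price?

P = 227.5

The monopolist equates marginal revenue to marginal cost: 273 − 4Q = 182, so Q = 22.75. From demand, P = 227.5.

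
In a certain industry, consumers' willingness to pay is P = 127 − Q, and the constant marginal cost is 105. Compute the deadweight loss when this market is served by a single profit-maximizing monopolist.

DWL = 60.5

Competitive firms price at marginal cost: P = 105, giving Q = 22.
Monopoly sets MR = MC: 127 − 2Q = 105 ⇒ Q = 11, P = 127 − 11 = 116.
DWL is the triangle between Q = 11 and Q = 22: ½·(22 − 11)·(116 − 105) = 60.5.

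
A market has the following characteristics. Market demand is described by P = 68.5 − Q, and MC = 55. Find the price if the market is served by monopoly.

Monopoly sets MR = MC: 68.5 − 2Q = 55 ⇒ Q = 6.75, P = 68.5 − 6.75 = 61.75.

P = 61.75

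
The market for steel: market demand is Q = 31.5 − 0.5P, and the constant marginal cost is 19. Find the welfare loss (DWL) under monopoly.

DWL = 121

Inverting demand: P = 63 − 2Q.
Competitive firms price at marginal cost: P = 19, giving Q = 22.
A monopolist chooses Q where MR = MC. MR = 63 − 4Q; setting this equal to 19 gives Q = 11 and P = 41.
DWL is the triangle between Q = 11 and Q = 22: ½·(22 − 11)·(41 − 19) = 121.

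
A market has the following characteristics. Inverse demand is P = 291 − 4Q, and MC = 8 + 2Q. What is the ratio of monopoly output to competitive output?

Q_m/Q_c = 0.6

Monopoly sets MR = MC: 291 − 8Q = 8 + 2Q ⇒ Q = 28.3, P = 291 − 4·28.3 = 177.8.
Competitive equilibrium sets price equal to marginal cost: 291 − 4Q = 8 + 2Q, so Q = 283/6 and P = 307/3.
Ratio Q_m/Q_c = 28.3/(283/6) = 0.6.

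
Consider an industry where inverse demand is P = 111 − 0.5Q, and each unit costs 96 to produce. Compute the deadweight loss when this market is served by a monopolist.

Competitive firms price at marginal cost: P = 96, giving Q = 30.
The monopolist equates marginal revenue to marginal cost: 111 − Q = 96, so Q = 15. From demand, P = 103.5.
DWL is the triangle between Q = 15 and Q = 30: ½·(30 − 15)·(103.5 − 96) = 56.25.

DWL = 56.25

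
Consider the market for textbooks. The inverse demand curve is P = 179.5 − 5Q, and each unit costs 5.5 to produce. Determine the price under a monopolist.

The monopolist equates marginal revenue to marginal cost: 179.5 − 10Q = 5.5, so Q = 17.4. From demand, P = 92.5.

P = 92.5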